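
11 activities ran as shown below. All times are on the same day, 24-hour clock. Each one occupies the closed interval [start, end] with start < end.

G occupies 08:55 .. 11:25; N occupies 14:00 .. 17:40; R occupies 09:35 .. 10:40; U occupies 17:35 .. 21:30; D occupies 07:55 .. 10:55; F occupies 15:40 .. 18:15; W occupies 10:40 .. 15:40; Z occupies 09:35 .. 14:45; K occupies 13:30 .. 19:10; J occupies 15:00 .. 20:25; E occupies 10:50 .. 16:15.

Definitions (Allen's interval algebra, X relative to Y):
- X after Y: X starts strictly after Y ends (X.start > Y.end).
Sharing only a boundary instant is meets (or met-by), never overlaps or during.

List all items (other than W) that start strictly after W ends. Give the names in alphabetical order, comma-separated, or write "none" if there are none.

Target W = [10:40, 15:40].
D [07:55, 10:55] → overlaps → no.
E [10:50, 16:15] → overlapped-by → no.
F [15:40, 18:15] → met-by → no.
G [08:55, 11:25] → overlaps → no.
J [15:00, 20:25] → overlapped-by → no.
K [13:30, 19:10] → overlapped-by → no.
N [14:00, 17:40] → overlapped-by → no.
R [09:35, 10:40] → meets → no.
U [17:35, 21:30] → after → yes.
Z [09:35, 14:45] → overlaps → no.
Result: U.

U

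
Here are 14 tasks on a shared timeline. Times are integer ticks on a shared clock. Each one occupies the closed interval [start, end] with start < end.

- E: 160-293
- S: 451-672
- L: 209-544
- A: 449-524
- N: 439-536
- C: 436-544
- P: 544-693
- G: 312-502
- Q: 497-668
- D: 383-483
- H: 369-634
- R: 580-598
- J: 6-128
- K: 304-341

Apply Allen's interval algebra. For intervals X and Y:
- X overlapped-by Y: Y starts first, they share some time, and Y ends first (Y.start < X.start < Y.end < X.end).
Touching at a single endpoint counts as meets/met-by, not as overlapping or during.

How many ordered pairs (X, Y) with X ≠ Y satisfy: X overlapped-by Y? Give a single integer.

Checking all 182 ordered pairs for relation 'overlapped-by'; matching pairs in alphabetical order:
(A, D): A overlapped-by D ✓
(A, G): A overlapped-by G ✓
(C, D): C overlapped-by D ✓
(C, G): C overlapped-by G ✓
(G, K): G overlapped-by K ✓
(H, G): H overlapped-by G ✓
(H, L): H overlapped-by L ✓
(L, E): L overlapped-by E ✓
(N, D): N overlapped-by D ✓
(N, G): N overlapped-by G ✓
(P, H): P overlapped-by H ✓
(P, Q): P overlapped-by Q ✓
(P, S): P overlapped-by S ✓
(Q, A): Q overlapped-by A ✓
(Q, C): Q overlapped-by C ✓
(Q, G): Q overlapped-by G ✓
(Q, H): Q overlapped-by H ✓
(Q, L): Q overlapped-by L ✓
(Q, N): Q overlapped-by N ✓
(S, A): S overlapped-by A ✓
(S, C): S overlapped-by C ✓
(S, D): S overlapped-by D ✓
(S, G): S overlapped-by G ✓
(S, H): S overlapped-by H ✓
... plus 2 further pairs not listed.
Count: 26.

26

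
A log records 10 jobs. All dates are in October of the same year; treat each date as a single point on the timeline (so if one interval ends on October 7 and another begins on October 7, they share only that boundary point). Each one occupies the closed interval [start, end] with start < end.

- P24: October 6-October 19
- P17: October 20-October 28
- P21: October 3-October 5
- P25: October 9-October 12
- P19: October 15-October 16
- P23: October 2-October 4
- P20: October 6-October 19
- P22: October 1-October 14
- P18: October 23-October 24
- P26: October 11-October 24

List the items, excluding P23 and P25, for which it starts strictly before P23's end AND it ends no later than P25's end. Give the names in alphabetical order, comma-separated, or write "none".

Conditions: its start is strictly before P23's end (X.start < October 4) AND its end is no later than P25's end (X.end <= October 12).
P17: start October 20 < October 4? ✗; end October 28 <= October 12? ✗ → no.
P18: start October 23 < October 4? ✗; end October 24 <= October 12? ✗ → no.
P19: start October 15 < October 4? ✗; end October 16 <= October 12? ✗ → no.
P20: start October 6 < October 4? ✗; end October 19 <= October 12? ✗ → no.
P21: start October 3 < October 4? ✓; end October 5 <= October 12? ✓ → yes.
P22: start October 1 < October 4? ✓; end October 14 <= October 12? ✗ → no.
P24: start October 6 < October 4? ✗; end October 19 <= October 12? ✗ → no.
P26: start October 11 < October 4? ✗; end October 24 <= October 12? ✗ → no.
Result: P21.

P21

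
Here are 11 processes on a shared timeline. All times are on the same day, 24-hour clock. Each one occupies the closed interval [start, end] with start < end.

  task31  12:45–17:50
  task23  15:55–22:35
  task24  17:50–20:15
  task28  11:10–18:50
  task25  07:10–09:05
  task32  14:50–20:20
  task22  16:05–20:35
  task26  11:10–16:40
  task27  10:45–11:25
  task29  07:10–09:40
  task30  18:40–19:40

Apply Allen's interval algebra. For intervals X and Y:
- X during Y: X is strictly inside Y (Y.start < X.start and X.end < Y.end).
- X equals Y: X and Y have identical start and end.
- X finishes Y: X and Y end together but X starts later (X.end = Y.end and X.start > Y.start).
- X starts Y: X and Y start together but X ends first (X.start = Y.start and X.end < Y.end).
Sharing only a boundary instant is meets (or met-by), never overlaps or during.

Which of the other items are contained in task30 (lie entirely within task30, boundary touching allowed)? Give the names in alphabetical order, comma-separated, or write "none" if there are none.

none

Target task30 = [18:40, 19:40].
task22 [16:05, 20:35] → contains → no.
task23 [15:55, 22:35] → contains → no.
task24 [17:50, 20:15] → contains → no.
task25 [07:10, 09:05] → before → no.
task26 [11:10, 16:40] → before → no.
task27 [10:45, 11:25] → before → no.
task28 [11:10, 18:50] → overlaps → no.
task29 [07:10, 09:40] → before → no.
task31 [12:45, 17:50] → before → no.
task32 [14:50, 20:20] → contains → no.
Result: none.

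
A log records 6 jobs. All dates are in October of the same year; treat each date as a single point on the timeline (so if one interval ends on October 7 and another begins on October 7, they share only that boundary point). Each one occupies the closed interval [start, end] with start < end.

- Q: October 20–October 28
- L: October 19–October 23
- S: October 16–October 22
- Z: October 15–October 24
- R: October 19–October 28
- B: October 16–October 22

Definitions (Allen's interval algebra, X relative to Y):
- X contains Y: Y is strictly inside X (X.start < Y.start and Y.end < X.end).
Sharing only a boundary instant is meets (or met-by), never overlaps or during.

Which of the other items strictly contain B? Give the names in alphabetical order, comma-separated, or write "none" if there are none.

Z

Target B = [October 16, October 22].
L [October 19, October 23] → overlapped-by → no.
Q [October 20, October 28] → overlapped-by → no.
R [October 19, October 28] → overlapped-by → no.
S [October 16, October 22] → equals → no.
Z [October 15, October 24] → contains → yes.
Result: Z.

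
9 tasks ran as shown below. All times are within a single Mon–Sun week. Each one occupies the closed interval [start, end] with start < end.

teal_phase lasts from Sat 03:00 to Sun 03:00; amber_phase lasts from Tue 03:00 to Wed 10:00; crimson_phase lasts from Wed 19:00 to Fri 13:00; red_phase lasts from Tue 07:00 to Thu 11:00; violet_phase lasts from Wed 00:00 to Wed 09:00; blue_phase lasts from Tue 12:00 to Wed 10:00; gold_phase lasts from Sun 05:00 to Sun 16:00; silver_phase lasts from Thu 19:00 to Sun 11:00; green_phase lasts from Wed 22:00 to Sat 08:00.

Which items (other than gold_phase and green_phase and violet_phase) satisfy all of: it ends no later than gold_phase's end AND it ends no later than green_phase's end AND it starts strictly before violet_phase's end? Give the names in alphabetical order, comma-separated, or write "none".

amber_phase, blue_phase, red_phase

Conditions: its end is no later than gold_phase's end (X.end <= Sun 16:00) AND its end is no later than green_phase's end (X.end <= Sat 08:00) AND its start is strictly before violet_phase's end (X.start < Wed 09:00).
amber_phase: end Wed 10:00 <= Sun 16:00? ✓; end Wed 10:00 <= Sat 08:00? ✓; start Tue 03:00 < Wed 09:00? ✓ → yes.
blue_phase: end Wed 10:00 <= Sun 16:00? ✓; end Wed 10:00 <= Sat 08:00? ✓; start Tue 12:00 < Wed 09:00? ✓ → yes.
crimson_phase: end Fri 13:00 <= Sun 16:00? ✓; end Fri 13:00 <= Sat 08:00? ✓; start Wed 19:00 < Wed 09:00? ✗ → no.
red_phase: end Thu 11:00 <= Sun 16:00? ✓; end Thu 11:00 <= Sat 08:00? ✓; start Tue 07:00 < Wed 09:00? ✓ → yes.
silver_phase: end Sun 11:00 <= Sun 16:00? ✓; end Sun 11:00 <= Sat 08:00? ✗; start Thu 19:00 < Wed 09:00? ✗ → no.
teal_phase: end Sun 03:00 <= Sun 16:00? ✓; end Sun 03:00 <= Sat 08:00? ✗; start Sat 03:00 < Wed 09:00? ✗ → no.
Result: amber_phase, blue_phase, red_phase.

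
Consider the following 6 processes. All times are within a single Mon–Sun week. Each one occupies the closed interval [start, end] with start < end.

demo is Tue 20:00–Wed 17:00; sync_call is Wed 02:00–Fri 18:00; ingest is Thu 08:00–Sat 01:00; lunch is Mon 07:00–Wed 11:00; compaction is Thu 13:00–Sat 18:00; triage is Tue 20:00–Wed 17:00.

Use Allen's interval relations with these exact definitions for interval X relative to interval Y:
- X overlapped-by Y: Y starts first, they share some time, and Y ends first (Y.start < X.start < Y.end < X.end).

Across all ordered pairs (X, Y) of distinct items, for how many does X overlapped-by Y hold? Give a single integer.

Checking all 30 ordered pairs for relation 'overlapped-by'; matching pairs in alphabetical order:
(compaction, ingest): compaction overlapped-by ingest ✓
(compaction, sync_call): compaction overlapped-by sync_call ✓
(demo, lunch): demo overlapped-by lunch ✓
(ingest, sync_call): ingest overlapped-by sync_call ✓
(sync_call, demo): sync_call overlapped-by demo ✓
(sync_call, lunch): sync_call overlapped-by lunch ✓
(sync_call, triage): sync_call overlapped-by triage ✓
(triage, lunch): triage overlapped-by lunch ✓
Count: 8.

8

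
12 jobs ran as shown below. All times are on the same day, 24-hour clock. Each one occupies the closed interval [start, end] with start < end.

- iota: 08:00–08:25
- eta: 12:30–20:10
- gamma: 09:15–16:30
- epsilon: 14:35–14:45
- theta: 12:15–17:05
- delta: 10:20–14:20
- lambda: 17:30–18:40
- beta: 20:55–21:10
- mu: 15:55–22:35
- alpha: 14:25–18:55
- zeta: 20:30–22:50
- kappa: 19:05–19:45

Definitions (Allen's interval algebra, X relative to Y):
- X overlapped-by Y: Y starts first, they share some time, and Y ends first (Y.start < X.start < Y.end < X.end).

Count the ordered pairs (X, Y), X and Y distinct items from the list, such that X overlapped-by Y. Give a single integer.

12

Checking all 132 ordered pairs for relation 'overlapped-by'; matching pairs in alphabetical order:
(alpha, gamma): alpha overlapped-by gamma ✓
(alpha, theta): alpha overlapped-by theta ✓
(eta, delta): eta overlapped-by delta ✓
(eta, gamma): eta overlapped-by gamma ✓
(eta, theta): eta overlapped-by theta ✓
(mu, alpha): mu overlapped-by alpha ✓
(mu, eta): mu overlapped-by eta ✓
(mu, gamma): mu overlapped-by gamma ✓
(mu, theta): mu overlapped-by theta ✓
(theta, delta): theta overlapped-by delta ✓
(theta, gamma): theta overlapped-by gamma ✓
(zeta, mu): zeta overlapped-by mu ✓
Count: 12.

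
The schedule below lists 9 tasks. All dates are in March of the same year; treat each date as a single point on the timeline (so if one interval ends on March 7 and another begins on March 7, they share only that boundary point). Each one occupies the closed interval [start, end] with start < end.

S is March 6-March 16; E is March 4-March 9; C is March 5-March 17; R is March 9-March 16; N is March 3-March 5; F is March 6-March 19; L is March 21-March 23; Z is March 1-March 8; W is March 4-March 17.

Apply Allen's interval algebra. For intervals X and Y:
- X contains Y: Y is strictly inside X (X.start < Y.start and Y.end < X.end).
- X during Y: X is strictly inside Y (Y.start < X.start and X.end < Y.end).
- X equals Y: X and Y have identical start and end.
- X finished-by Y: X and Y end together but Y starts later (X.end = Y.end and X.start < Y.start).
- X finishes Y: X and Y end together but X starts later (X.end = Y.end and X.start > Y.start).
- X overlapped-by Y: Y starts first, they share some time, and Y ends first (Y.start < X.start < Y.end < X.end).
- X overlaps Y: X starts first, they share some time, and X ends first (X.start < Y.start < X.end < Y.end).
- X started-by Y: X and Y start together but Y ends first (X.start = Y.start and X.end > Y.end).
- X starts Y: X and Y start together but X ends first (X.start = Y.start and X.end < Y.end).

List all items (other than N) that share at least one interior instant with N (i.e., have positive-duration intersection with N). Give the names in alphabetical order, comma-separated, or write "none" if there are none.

E, W, Z

Target N = [March 3, March 5].
C [March 5, March 17] → met-by → no.
E [March 4, March 9] → overlapped-by → yes.
F [March 6, March 19] → after → no.
L [March 21, March 23] → after → no.
R [March 9, March 16] → after → no.
S [March 6, March 16] → after → no.
W [March 4, March 17] → overlapped-by → yes.
Z [March 1, March 8] → contains → yes.
Result: E, W, Z.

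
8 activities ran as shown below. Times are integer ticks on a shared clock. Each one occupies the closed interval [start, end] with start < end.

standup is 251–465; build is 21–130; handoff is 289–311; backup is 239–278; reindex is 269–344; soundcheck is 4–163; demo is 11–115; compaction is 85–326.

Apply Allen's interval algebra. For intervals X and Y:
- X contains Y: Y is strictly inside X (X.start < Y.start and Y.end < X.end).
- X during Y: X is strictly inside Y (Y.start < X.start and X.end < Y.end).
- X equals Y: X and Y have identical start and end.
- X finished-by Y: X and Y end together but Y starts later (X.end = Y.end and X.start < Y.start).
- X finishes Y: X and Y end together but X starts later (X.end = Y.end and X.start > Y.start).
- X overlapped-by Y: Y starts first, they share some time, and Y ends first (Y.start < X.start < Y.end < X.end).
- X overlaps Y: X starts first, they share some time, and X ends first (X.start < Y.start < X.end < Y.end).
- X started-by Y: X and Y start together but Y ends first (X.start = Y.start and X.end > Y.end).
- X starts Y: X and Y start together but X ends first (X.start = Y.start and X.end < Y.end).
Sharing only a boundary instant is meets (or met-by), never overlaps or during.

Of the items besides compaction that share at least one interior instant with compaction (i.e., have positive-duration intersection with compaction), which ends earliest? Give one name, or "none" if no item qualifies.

Target compaction = [85, 326].
backup [239, 278] → during → candidate.
build [21, 130] → overlaps → candidate.
demo [11, 115] → overlaps → candidate.
handoff [289, 311] → during → candidate.
reindex [269, 344] → overlapped-by → candidate.
soundcheck [4, 163] → overlaps → candidate.
standup [251, 465] → overlapped-by → candidate.
Among candidates, earliest end is 115 → demo.

demo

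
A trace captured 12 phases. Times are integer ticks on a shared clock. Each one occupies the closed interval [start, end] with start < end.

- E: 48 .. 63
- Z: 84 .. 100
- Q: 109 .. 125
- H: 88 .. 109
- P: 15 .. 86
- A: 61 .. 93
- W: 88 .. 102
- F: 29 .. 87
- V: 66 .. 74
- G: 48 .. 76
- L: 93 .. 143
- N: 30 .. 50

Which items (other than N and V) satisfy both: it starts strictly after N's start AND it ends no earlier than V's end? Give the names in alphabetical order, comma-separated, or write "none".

A, G, H, L, Q, W, Z

Conditions: its start is strictly after N's start (X.start > 30) AND its end is no earlier than V's end (X.end >= 74).
A: start 61 > 30? ✓; end 93 >= 74? ✓ → yes.
E: start 48 > 30? ✓; end 63 >= 74? ✗ → no.
F: start 29 > 30? ✗; end 87 >= 74? ✓ → no.
G: start 48 > 30? ✓; end 76 >= 74? ✓ → yes.
H: start 88 > 30? ✓; end 109 >= 74? ✓ → yes.
L: start 93 > 30? ✓; end 143 >= 74? ✓ → yes.
P: start 15 > 30? ✗; end 86 >= 74? ✓ → no.
Q: start 109 > 30? ✓; end 125 >= 74? ✓ → yes.
W: start 88 > 30? ✓; end 102 >= 74? ✓ → yes.
Z: start 84 > 30? ✓; end 100 >= 74? ✓ → yes.
Result: A, G, H, L, Q, W, Z.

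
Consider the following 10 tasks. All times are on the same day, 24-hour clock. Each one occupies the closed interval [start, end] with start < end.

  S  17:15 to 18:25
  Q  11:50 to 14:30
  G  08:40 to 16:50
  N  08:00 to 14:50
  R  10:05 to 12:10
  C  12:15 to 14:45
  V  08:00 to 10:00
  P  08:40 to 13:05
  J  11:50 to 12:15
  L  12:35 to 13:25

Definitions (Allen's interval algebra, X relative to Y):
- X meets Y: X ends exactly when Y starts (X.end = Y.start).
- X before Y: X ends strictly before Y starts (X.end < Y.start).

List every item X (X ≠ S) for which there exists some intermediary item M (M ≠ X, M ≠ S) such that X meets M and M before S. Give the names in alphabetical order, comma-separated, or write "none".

Target S = [17:15, 18:25].
Intermediaries M with M before S: C, G, J, L, N, P, Q, R, V.
Via C — items with X meets C: J.
Via G — items with X meets G: none.
Via J — items with X meets J: none.
Via L — items with X meets L: none.
Via N — items with X meets N: none.
Via P — items with X meets P: none.
Via Q — items with X meets Q: none.
Via R — items with X meets R: none.
Via V — items with X meets V: none.
Union: J.

J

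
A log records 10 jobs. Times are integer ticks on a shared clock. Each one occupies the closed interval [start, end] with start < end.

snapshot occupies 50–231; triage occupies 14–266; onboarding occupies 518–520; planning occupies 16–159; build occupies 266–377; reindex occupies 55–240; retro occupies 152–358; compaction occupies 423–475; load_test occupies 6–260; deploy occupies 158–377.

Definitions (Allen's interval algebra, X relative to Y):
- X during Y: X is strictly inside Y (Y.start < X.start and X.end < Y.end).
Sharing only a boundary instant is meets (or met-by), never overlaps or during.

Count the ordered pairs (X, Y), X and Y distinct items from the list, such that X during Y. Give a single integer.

Checking all 90 ordered pairs for relation 'during'; matching pairs in alphabetical order:
(planning, load_test): planning during load_test ✓
(planning, triage): planning during triage ✓
(reindex, load_test): reindex during load_test ✓
(reindex, triage): reindex during triage ✓
(snapshot, load_test): snapshot during load_test ✓
(snapshot, triage): snapshot during triage ✓
Count: 6.

6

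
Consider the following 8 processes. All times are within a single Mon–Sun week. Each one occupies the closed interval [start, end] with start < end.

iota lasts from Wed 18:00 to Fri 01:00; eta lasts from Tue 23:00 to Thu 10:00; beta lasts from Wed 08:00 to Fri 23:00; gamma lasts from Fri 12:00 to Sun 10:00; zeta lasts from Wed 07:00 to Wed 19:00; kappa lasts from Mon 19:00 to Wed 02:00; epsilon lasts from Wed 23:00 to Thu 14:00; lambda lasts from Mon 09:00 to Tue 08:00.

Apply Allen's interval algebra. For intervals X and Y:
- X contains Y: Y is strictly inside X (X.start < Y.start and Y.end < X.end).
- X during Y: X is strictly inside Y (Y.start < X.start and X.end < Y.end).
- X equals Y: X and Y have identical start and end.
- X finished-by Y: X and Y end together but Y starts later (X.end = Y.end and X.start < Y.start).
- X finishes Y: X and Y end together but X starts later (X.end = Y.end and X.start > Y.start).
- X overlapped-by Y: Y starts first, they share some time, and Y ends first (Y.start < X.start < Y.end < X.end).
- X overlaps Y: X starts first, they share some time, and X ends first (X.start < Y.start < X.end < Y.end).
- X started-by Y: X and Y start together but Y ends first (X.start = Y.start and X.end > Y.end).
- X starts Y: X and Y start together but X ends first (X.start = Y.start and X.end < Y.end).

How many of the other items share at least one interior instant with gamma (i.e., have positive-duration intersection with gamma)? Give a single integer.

Target gamma = [Fri 12:00, Sun 10:00].
beta [Wed 08:00, Fri 23:00] → overlaps → counts.
epsilon [Wed 23:00, Thu 14:00] → before → no.
eta [Tue 23:00, Thu 10:00] → before → no.
iota [Wed 18:00, Fri 01:00] → before → no.
kappa [Mon 19:00, Wed 02:00] → before → no.
lambda [Mon 09:00, Tue 08:00] → before → no.
zeta [Wed 07:00, Wed 19:00] → before → no.
Total: 1.

1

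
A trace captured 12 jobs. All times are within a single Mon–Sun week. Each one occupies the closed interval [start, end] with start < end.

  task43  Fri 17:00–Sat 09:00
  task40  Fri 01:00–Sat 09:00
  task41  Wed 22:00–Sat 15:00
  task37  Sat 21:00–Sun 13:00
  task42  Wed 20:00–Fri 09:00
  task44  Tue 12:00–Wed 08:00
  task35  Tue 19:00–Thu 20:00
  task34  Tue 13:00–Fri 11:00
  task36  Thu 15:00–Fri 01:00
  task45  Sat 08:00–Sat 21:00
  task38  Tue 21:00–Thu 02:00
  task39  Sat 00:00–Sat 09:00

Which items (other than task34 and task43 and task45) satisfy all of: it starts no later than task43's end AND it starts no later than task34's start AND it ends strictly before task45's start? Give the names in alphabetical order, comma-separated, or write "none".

Conditions: its start is no later than task43's end (X.start <= Sat 09:00) AND its start is no later than task34's start (X.start <= Tue 13:00) AND its end is strictly before task45's start (X.end < Sat 08:00).
task35: start Tue 19:00 <= Sat 09:00? ✓; start Tue 19:00 <= Tue 13:00? ✗; end Thu 20:00 < Sat 08:00? ✓ → no.
task36: start Thu 15:00 <= Sat 09:00? ✓; start Thu 15:00 <= Tue 13:00? ✗; end Fri 01:00 < Sat 08:00? ✓ → no.
task37: start Sat 21:00 <= Sat 09:00? ✗; start Sat 21:00 <= Tue 13:00? ✗; end Sun 13:00 < Sat 08:00? ✗ → no.
task38: start Tue 21:00 <= Sat 09:00? ✓; start Tue 21:00 <= Tue 13:00? ✗; end Thu 02:00 < Sat 08:00? ✓ → no.
task39: start Sat 00:00 <= Sat 09:00? ✓; start Sat 00:00 <= Tue 13:00? ✗; end Sat 09:00 < Sat 08:00? ✗ → no.
task40: start Fri 01:00 <= Sat 09:00? ✓; start Fri 01:00 <= Tue 13:00? ✗; end Sat 09:00 < Sat 08:00? ✗ → no.
task41: start Wed 22:00 <= Sat 09:00? ✓; start Wed 22:00 <= Tue 13:00? ✗; end Sat 15:00 < Sat 08:00? ✗ → no.
task42: start Wed 20:00 <= Sat 09:00? ✓; start Wed 20:00 <= Tue 13:00? ✗; end Fri 09:00 < Sat 08:00? ✓ → no.
task44: start Tue 12:00 <= Sat 09:00? ✓; start Tue 12:00 <= Tue 13:00? ✓; end Wed 08:00 < Sat 08:00? ✓ → yes.
Result: task44.

task44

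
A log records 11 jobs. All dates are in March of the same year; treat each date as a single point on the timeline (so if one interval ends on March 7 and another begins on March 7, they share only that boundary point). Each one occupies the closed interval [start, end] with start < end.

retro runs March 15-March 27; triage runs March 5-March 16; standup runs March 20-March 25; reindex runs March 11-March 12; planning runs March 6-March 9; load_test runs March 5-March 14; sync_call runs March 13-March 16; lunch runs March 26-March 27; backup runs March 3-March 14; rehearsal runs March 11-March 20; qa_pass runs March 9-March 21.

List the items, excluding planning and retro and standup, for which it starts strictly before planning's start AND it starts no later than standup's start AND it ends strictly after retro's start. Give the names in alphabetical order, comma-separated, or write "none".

Conditions: its start is strictly before planning's start (X.start < March 6) AND its start is no later than standup's start (X.start <= March 20) AND its end is strictly after retro's start (X.end > March 15).
backup: start March 3 < March 6? ✓; start March 3 <= March 20? ✓; end March 14 > March 15? ✗ → no.
load_test: start March 5 < March 6? ✓; start March 5 <= March 20? ✓; end March 14 > March 15? ✗ → no.
lunch: start March 26 < March 6? ✗; start March 26 <= March 20? ✗; end March 27 > March 15? ✓ → no.
qa_pass: start March 9 < March 6? ✗; start March 9 <= March 20? ✓; end March 21 > March 15? ✓ → no.
rehearsal: start March 11 < March 6? ✗; start March 11 <= March 20? ✓; end March 20 > March 15? ✓ → no.
reindex: start March 11 < March 6? ✗; start March 11 <= March 20? ✓; end March 12 > March 15? ✗ → no.
sync_call: start March 13 < March 6? ✗; start March 13 <= March 20? ✓; end March 16 > March 15? ✓ → no.
triage: start March 5 < March 6? ✓; start March 5 <= March 20? ✓; end March 16 > March 15? ✓ → yes.
Result: triage.

triage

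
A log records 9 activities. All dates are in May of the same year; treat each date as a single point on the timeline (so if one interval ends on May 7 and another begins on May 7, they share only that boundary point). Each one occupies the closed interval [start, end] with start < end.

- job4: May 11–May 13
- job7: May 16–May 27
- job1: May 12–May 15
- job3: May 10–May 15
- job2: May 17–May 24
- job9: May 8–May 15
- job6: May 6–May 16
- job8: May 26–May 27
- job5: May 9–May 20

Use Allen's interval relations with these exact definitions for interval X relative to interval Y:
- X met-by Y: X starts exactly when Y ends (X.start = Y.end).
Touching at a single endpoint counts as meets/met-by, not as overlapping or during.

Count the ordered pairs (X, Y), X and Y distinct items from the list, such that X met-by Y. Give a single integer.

1

Checking all 72 ordered pairs for relation 'met-by'; matching pairs in alphabetical order:
(job7, job6): job7 met-by job6 ✓
Count: 1.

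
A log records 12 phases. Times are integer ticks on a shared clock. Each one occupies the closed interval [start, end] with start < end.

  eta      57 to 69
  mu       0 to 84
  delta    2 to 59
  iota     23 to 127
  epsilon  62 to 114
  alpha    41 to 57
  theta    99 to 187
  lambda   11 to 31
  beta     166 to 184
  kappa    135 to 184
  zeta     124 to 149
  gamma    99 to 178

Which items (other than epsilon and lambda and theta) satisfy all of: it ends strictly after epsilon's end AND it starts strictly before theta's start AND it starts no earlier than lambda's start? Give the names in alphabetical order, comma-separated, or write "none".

iota

Conditions: its end is strictly after epsilon's end (X.end > 114) AND its start is strictly before theta's start (X.start < 99) AND its start is no earlier than lambda's start (X.start >= 11).
alpha: end 57 > 114? ✗; start 41 < 99? ✓; start 41 >= 11? ✓ → no.
beta: end 184 > 114? ✓; start 166 < 99? ✗; start 166 >= 11? ✓ → no.
delta: end 59 > 114? ✗; start 2 < 99? ✓; start 2 >= 11? ✗ → no.
eta: end 69 > 114? ✗; start 57 < 99? ✓; start 57 >= 11? ✓ → no.
gamma: end 178 > 114? ✓; start 99 < 99? ✗; start 99 >= 11? ✓ → no.
iota: end 127 > 114? ✓; start 23 < 99? ✓; start 23 >= 11? ✓ → yes.
kappa: end 184 > 114? ✓; start 135 < 99? ✗; start 135 >= 11? ✓ → no.
mu: end 84 > 114? ✗; start 0 < 99? ✓; start 0 >= 11? ✗ → no.
zeta: end 149 > 114? ✓; start 124 < 99? ✗; start 124 >= 11? ✓ → no.
Result: iota.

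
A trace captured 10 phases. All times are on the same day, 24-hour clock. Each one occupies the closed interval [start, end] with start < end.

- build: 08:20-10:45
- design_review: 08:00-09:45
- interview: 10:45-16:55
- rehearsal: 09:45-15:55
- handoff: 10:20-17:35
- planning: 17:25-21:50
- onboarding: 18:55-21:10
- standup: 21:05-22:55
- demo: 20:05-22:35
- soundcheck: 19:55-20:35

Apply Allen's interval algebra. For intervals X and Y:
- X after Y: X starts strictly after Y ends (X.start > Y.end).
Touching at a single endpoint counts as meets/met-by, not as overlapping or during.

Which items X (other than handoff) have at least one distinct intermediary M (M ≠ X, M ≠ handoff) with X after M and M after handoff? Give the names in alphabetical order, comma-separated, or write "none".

standup

Target handoff = [10:20, 17:35].
Intermediaries M with M after handoff: demo, onboarding, soundcheck, standup.
Via demo — items with X after demo: none.
Via onboarding — items with X after onboarding: none.
Via soundcheck — items with X after soundcheck: standup.
Via standup — items with X after standup: none.
Union: standup.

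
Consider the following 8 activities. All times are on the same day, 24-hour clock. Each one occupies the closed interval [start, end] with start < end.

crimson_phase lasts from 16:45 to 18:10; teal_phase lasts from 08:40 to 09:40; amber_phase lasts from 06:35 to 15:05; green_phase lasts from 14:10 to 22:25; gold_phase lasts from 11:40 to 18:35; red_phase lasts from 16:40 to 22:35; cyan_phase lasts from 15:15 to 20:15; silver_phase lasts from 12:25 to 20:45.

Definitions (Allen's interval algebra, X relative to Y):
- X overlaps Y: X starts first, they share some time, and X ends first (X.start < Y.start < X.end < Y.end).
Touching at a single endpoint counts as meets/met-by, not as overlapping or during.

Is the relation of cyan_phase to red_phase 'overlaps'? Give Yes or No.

cyan_phase = [15:15, 20:15], red_phase = [16:40, 22:35].
Actual relation of cyan_phase to red_phase: overlaps.
Asked whether 'overlaps' holds → Yes.

Yes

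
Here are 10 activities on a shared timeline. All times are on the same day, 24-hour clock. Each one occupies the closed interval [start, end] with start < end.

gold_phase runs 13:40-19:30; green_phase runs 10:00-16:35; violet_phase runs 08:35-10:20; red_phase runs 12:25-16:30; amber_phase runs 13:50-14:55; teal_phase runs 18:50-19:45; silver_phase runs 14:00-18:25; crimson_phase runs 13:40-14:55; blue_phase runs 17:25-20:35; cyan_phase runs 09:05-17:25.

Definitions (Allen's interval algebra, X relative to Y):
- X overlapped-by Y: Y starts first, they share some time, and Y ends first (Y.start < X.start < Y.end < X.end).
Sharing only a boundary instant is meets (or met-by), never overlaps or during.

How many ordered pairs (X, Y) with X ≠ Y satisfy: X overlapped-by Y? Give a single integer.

13

Checking all 90 ordered pairs for relation 'overlapped-by'; matching pairs in alphabetical order:
(blue_phase, gold_phase): blue_phase overlapped-by gold_phase ✓
(blue_phase, silver_phase): blue_phase overlapped-by silver_phase ✓
(cyan_phase, violet_phase): cyan_phase overlapped-by violet_phase ✓
(gold_phase, cyan_phase): gold_phase overlapped-by cyan_phase ✓
(gold_phase, green_phase): gold_phase overlapped-by green_phase ✓
(gold_phase, red_phase): gold_phase overlapped-by red_phase ✓
(green_phase, violet_phase): green_phase overlapped-by violet_phase ✓
(silver_phase, amber_phase): silver_phase overlapped-by amber_phase ✓
(silver_phase, crimson_phase): silver_phase overlapped-by crimson_phase ✓
(silver_phase, cyan_phase): silver_phase overlapped-by cyan_phase ✓
(silver_phase, green_phase): silver_phase overlapped-by green_phase ✓
(silver_phase, red_phase): silver_phase overlapped-by red_phase ✓
(teal_phase, gold_phase): teal_phase overlapped-by gold_phase ✓
Count: 13.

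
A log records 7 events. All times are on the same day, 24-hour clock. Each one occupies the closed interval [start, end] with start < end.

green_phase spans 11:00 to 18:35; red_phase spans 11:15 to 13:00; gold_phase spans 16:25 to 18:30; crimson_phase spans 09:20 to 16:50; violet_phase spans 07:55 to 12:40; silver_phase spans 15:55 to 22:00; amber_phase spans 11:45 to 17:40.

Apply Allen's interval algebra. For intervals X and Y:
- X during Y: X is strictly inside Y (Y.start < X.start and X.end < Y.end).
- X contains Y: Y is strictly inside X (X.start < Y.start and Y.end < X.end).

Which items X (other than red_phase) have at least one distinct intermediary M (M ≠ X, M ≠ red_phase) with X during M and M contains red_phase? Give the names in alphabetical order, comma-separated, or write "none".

amber_phase, gold_phase

Target red_phase = [11:15, 13:00].
Intermediaries M with M contains red_phase: crimson_phase, green_phase.
Via crimson_phase — items with X during crimson_phase: none.
Via green_phase — items with X during green_phase: amber_phase, gold_phase.
Union: amber_phase, gold_phase.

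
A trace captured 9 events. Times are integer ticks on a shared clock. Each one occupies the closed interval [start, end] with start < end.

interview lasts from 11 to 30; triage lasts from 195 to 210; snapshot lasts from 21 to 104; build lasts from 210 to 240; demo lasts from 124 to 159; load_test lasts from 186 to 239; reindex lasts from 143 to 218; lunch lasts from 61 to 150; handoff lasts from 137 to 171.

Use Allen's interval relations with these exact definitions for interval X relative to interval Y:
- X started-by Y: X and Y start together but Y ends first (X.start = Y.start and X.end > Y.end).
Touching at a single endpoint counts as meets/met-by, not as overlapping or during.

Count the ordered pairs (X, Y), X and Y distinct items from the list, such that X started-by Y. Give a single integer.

0

Checking all 72 ordered pairs for relation 'started-by'; matching pairs in alphabetical order:
No pair satisfies it.
Count: 0.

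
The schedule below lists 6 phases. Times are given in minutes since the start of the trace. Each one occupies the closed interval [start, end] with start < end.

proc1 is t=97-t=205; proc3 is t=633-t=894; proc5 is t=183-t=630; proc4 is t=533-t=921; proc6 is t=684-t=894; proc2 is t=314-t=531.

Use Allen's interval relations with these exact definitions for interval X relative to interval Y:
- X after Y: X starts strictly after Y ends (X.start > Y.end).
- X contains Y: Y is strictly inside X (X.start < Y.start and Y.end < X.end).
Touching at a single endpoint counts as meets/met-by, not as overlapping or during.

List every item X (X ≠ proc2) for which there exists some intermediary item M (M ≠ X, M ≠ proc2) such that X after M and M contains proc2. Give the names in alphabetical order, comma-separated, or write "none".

Target proc2 = [t=314, t=531].
Intermediaries M with M contains proc2: proc5.
Via proc5 — items with X after proc5: proc3, proc6.
Union: proc3, proc6.

proc3, proc6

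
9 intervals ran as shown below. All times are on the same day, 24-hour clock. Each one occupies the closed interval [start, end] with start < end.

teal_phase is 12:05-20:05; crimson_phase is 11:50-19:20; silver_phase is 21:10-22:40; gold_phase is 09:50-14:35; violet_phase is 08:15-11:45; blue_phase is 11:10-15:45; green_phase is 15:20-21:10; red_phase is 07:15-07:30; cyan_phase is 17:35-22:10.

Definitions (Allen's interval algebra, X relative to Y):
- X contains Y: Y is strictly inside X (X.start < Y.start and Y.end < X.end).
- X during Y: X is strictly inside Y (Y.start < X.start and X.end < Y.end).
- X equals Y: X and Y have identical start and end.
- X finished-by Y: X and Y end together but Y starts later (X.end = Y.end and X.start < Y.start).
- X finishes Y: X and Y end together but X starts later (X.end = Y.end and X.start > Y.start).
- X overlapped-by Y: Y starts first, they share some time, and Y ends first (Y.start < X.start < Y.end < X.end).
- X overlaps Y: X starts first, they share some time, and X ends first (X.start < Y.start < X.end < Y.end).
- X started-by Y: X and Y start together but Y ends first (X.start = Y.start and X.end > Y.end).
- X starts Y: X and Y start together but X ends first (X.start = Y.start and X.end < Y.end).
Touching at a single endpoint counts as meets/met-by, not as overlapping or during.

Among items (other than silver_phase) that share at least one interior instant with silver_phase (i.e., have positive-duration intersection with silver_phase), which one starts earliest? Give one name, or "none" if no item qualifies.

cyan_phase

Target silver_phase = [21:10, 22:40].
blue_phase [11:10, 15:45] → before → excluded.
crimson_phase [11:50, 19:20] → before → excluded.
cyan_phase [17:35, 22:10] → overlaps → candidate.
gold_phase [09:50, 14:35] → before → excluded.
green_phase [15:20, 21:10] → meets → excluded.
red_phase [07:15, 07:30] → before → excluded.
teal_phase [12:05, 20:05] → before → excluded.
violet_phase [08:15, 11:45] → before → excluded.
Among candidates, earliest start is 17:35 → cyan_phase.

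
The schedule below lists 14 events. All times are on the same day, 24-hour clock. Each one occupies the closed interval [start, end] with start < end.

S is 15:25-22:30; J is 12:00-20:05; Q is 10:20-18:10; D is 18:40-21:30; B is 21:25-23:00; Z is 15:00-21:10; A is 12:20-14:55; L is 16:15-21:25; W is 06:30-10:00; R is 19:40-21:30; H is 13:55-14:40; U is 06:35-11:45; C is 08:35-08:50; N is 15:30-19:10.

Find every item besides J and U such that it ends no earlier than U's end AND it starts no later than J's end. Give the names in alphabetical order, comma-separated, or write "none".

A, D, H, L, N, Q, R, S, Z

Conditions: its end is no earlier than U's end (X.end >= 11:45) AND its start is no later than J's end (X.start <= 20:05).
A: end 14:55 >= 11:45? ✓; start 12:20 <= 20:05? ✓ → yes.
B: end 23:00 >= 11:45? ✓; start 21:25 <= 20:05? ✗ → no.
C: end 08:50 >= 11:45? ✗; start 08:35 <= 20:05? ✓ → no.
D: end 21:30 >= 11:45? ✓; start 18:40 <= 20:05? ✓ → yes.
H: end 14:40 >= 11:45? ✓; start 13:55 <= 20:05? ✓ → yes.
L: end 21:25 >= 11:45? ✓; start 16:15 <= 20:05? ✓ → yes.
N: end 19:10 >= 11:45? ✓; start 15:30 <= 20:05? ✓ → yes.
Q: end 18:10 >= 11:45? ✓; start 10:20 <= 20:05? ✓ → yes.
R: end 21:30 >= 11:45? ✓; start 19:40 <= 20:05? ✓ → yes.
S: end 22:30 >= 11:45? ✓; start 15:25 <= 20:05? ✓ → yes.
W: end 10:00 >= 11:45? ✗; start 06:30 <= 20:05? ✓ → no.
Z: end 21:10 >= 11:45? ✓; start 15:00 <= 20:05? ✓ → yes.
Result: A, D, H, L, N, Q, R, S, Z.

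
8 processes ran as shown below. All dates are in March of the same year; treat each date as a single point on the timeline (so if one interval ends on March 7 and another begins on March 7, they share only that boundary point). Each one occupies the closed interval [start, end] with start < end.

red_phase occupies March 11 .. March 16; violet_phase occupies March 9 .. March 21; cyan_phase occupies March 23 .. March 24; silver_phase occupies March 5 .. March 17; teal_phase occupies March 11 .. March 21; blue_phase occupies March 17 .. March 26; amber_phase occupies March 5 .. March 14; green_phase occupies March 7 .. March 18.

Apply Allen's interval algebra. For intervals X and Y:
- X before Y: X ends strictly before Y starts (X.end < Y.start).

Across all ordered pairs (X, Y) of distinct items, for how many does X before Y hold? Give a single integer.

Checking all 56 ordered pairs for relation 'before'; matching pairs in alphabetical order:
(amber_phase, blue_phase): amber_phase before blue_phase ✓
(amber_phase, cyan_phase): amber_phase before cyan_phase ✓
(green_phase, cyan_phase): green_phase before cyan_phase ✓
(red_phase, blue_phase): red_phase before blue_phase ✓
(red_phase, cyan_phase): red_phase before cyan_phase ✓
(silver_phase, cyan_phase): silver_phase before cyan_phase ✓
(teal_phase, cyan_phase): teal_phase before cyan_phase ✓
(violet_phase, cyan_phase): violet_phase before cyan_phase ✓
Count: 8.

8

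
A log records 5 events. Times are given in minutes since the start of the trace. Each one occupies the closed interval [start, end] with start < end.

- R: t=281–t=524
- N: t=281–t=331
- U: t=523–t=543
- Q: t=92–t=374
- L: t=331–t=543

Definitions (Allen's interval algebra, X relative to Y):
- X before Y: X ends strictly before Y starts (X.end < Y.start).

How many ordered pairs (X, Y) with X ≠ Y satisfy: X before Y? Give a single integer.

Checking all 20 ordered pairs for relation 'before'; matching pairs in alphabetical order:
(N, U): N before U ✓
(Q, U): Q before U ✓
Count: 2.

2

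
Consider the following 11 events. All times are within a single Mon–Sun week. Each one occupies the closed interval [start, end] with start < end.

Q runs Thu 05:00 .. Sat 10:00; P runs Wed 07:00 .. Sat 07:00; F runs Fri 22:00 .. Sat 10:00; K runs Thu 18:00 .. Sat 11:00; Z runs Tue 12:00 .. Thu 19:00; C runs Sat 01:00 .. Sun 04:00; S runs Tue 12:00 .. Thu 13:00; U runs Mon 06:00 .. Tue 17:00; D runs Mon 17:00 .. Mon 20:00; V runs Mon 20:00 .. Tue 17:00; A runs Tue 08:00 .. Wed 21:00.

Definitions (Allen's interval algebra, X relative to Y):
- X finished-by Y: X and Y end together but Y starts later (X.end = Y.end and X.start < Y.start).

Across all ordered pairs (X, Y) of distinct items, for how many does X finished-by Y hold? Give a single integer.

Checking all 110 ordered pairs for relation 'finished-by'; matching pairs in alphabetical order:
(Q, F): Q finished-by F ✓
(U, V): U finished-by V ✓
Count: 2.

2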